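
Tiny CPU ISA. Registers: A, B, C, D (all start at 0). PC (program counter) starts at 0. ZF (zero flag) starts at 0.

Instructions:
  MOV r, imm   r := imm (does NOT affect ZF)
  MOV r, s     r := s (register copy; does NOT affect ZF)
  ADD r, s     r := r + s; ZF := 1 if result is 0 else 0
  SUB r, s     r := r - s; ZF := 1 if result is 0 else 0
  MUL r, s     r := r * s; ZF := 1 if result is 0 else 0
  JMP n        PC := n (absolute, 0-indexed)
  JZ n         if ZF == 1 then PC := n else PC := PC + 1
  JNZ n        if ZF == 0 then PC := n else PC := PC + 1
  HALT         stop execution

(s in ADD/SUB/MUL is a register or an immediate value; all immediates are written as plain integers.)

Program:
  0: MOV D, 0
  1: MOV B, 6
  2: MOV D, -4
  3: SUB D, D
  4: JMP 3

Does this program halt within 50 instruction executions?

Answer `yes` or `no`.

Answer: no

Derivation:
Step 1: PC=0 exec 'MOV D, 0'. After: A=0 B=0 C=0 D=0 ZF=0 PC=1
Step 2: PC=1 exec 'MOV B, 6'. After: A=0 B=6 C=0 D=0 ZF=0 PC=2
Step 3: PC=2 exec 'MOV D, -4'. After: A=0 B=6 C=0 D=-4 ZF=0 PC=3
Step 4: PC=3 exec 'SUB D, D'. After: A=0 B=6 C=0 D=0 ZF=1 PC=4
Step 5: PC=4 exec 'JMP 3'. After: A=0 B=6 C=0 D=0 ZF=1 PC=3
Step 6: PC=3 exec 'SUB D, D'. After: A=0 B=6 C=0 D=0 ZF=1 PC=4
State after step 6 equals state after step 4: the program is in a cycle of length 2 and will never halt.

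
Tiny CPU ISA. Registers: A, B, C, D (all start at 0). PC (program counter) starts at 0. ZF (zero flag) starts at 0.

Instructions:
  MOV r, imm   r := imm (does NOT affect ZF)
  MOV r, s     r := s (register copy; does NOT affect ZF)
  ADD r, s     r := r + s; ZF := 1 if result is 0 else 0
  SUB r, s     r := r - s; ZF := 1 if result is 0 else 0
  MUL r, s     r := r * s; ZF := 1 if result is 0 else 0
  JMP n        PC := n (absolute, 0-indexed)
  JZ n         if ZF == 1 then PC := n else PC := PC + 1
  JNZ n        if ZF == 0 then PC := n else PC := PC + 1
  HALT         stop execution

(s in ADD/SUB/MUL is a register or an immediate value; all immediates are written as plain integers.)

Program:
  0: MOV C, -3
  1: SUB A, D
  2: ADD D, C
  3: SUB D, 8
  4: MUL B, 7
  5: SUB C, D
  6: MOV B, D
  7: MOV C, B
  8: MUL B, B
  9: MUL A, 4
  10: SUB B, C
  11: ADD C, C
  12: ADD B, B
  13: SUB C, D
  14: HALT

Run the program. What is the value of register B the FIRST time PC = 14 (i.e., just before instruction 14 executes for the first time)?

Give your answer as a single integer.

Step 1: PC=0 exec 'MOV C, -3'. After: A=0 B=0 C=-3 D=0 ZF=0 PC=1
Step 2: PC=1 exec 'SUB A, D'. After: A=0 B=0 C=-3 D=0 ZF=1 PC=2
Step 3: PC=2 exec 'ADD D, C'. After: A=0 B=0 C=-3 D=-3 ZF=0 PC=3
Step 4: PC=3 exec 'SUB D, 8'. After: A=0 B=0 C=-3 D=-11 ZF=0 PC=4
Step 5: PC=4 exec 'MUL B, 7'. After: A=0 B=0 C=-3 D=-11 ZF=1 PC=5
Step 6: PC=5 exec 'SUB C, D'. After: A=0 B=0 C=8 D=-11 ZF=0 PC=6
Step 7: PC=6 exec 'MOV B, D'. After: A=0 B=-11 C=8 D=-11 ZF=0 PC=7
Step 8: PC=7 exec 'MOV C, B'. After: A=0 B=-11 C=-11 D=-11 ZF=0 PC=8
Step 9: PC=8 exec 'MUL B, B'. After: A=0 B=121 C=-11 D=-11 ZF=0 PC=9
Step 10: PC=9 exec 'MUL A, 4'. After: A=0 B=121 C=-11 D=-11 ZF=1 PC=10
Step 11: PC=10 exec 'SUB B, C'. After: A=0 B=132 C=-11 D=-11 ZF=0 PC=11
Step 12: PC=11 exec 'ADD C, C'. After: A=0 B=132 C=-22 D=-11 ZF=0 PC=12
Step 13: PC=12 exec 'ADD B, B'. After: A=0 B=264 C=-22 D=-11 ZF=0 PC=13
Step 14: PC=13 exec 'SUB C, D'. After: A=0 B=264 C=-11 D=-11 ZF=0 PC=14
First time PC=14: B=264

264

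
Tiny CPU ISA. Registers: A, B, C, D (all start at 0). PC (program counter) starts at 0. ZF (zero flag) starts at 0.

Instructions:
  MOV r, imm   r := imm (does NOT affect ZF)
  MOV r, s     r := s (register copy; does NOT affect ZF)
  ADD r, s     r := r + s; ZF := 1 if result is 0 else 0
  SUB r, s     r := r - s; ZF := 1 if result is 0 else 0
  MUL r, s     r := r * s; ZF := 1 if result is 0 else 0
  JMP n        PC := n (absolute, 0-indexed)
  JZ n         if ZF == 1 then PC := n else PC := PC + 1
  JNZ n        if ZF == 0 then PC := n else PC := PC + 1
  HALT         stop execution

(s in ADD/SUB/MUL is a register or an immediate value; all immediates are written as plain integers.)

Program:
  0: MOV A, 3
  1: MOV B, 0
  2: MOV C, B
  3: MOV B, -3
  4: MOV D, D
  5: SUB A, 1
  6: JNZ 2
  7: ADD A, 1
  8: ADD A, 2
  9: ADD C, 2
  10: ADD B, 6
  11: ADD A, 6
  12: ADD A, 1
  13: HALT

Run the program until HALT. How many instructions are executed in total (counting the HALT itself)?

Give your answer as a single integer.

Step 1: PC=0 exec 'MOV A, 3'. After: A=3 B=0 C=0 D=0 ZF=0 PC=1
Step 2: PC=1 exec 'MOV B, 0'. After: A=3 B=0 C=0 D=0 ZF=0 PC=2
Step 3: PC=2 exec 'MOV C, B'. After: A=3 B=0 C=0 D=0 ZF=0 PC=3
Step 4: PC=3 exec 'MOV B, -3'. After: A=3 B=-3 C=0 D=0 ZF=0 PC=4
Step 5: PC=4 exec 'MOV D, D'. After: A=3 B=-3 C=0 D=0 ZF=0 PC=5
Step 6: PC=5 exec 'SUB A, 1'. After: A=2 B=-3 C=0 D=0 ZF=0 PC=6
Step 7: PC=6 exec 'JNZ 2'. After: A=2 B=-3 C=0 D=0 ZF=0 PC=2
Step 8: PC=2 exec 'MOV C, B'. After: A=2 B=-3 C=-3 D=0 ZF=0 PC=3
Step 9: PC=3 exec 'MOV B, -3'. After: A=2 B=-3 C=-3 D=0 ZF=0 PC=4
Step 10: PC=4 exec 'MOV D, D'. After: A=2 B=-3 C=-3 D=0 ZF=0 PC=5
Step 11: PC=5 exec 'SUB A, 1'. After: A=1 B=-3 C=-3 D=0 ZF=0 PC=6
Step 12: PC=6 exec 'JNZ 2'. After: A=1 B=-3 C=-3 D=0 ZF=0 PC=2
Step 13: PC=2 exec 'MOV C, B'. After: A=1 B=-3 C=-3 D=0 ZF=0 PC=3
Step 14: PC=3 exec 'MOV B, -3'. After: A=1 B=-3 C=-3 D=0 ZF=0 PC=4
Step 15: PC=4 exec 'MOV D, D'. After: A=1 B=-3 C=-3 D=0 ZF=0 PC=5
Step 16: PC=5 exec 'SUB A, 1'. After: A=0 B=-3 C=-3 D=0 ZF=1 PC=6
Step 17: PC=6 exec 'JNZ 2'. After: A=0 B=-3 C=-3 D=0 ZF=1 PC=7
Step 18: PC=7 exec 'ADD A, 1'. After: A=1 B=-3 C=-3 D=0 ZF=0 PC=8
Step 19: PC=8 exec 'ADD A, 2'. After: A=3 B=-3 C=-3 D=0 ZF=0 PC=9
Step 20: PC=9 exec 'ADD C, 2'. After: A=3 B=-3 C=-1 D=0 ZF=0 PC=10
Step 21: PC=10 exec 'ADD B, 6'. After: A=3 B=3 C=-1 D=0 ZF=0 PC=11
Step 22: PC=11 exec 'ADD A, 6'. After: A=9 B=3 C=-1 D=0 ZF=0 PC=12
Step 23: PC=12 exec 'ADD A, 1'. After: A=10 B=3 C=-1 D=0 ZF=0 PC=13
Step 24: PC=13 exec 'HALT'. After: A=10 B=3 C=-1 D=0 ZF=0 PC=13 HALTED
Total instructions executed: 24

Answer: 24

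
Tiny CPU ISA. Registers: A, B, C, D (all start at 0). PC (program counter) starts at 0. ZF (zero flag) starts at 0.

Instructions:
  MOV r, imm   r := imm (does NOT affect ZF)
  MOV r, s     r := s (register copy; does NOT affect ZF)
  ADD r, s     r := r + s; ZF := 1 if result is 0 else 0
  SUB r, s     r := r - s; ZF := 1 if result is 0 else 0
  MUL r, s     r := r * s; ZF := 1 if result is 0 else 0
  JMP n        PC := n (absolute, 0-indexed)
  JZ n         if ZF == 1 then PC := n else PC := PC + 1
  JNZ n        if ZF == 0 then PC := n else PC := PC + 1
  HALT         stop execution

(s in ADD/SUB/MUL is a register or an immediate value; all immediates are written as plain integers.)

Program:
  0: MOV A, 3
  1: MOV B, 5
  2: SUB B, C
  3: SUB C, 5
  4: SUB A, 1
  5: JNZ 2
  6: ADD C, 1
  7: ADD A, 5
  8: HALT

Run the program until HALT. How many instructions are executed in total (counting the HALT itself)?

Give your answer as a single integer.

Step 1: PC=0 exec 'MOV A, 3'. After: A=3 B=0 C=0 D=0 ZF=0 PC=1
Step 2: PC=1 exec 'MOV B, 5'. After: A=3 B=5 C=0 D=0 ZF=0 PC=2
Step 3: PC=2 exec 'SUB B, C'. After: A=3 B=5 C=0 D=0 ZF=0 PC=3
Step 4: PC=3 exec 'SUB C, 5'. After: A=3 B=5 C=-5 D=0 ZF=0 PC=4
Step 5: PC=4 exec 'SUB A, 1'. After: A=2 B=5 C=-5 D=0 ZF=0 PC=5
Step 6: PC=5 exec 'JNZ 2'. After: A=2 B=5 C=-5 D=0 ZF=0 PC=2
Step 7: PC=2 exec 'SUB B, C'. After: A=2 B=10 C=-5 D=0 ZF=0 PC=3
Step 8: PC=3 exec 'SUB C, 5'. After: A=2 B=10 C=-10 D=0 ZF=0 PC=4
Step 9: PC=4 exec 'SUB A, 1'. After: A=1 B=10 C=-10 D=0 ZF=0 PC=5
Step 10: PC=5 exec 'JNZ 2'. After: A=1 B=10 C=-10 D=0 ZF=0 PC=2
Step 11: PC=2 exec 'SUB B, C'. After: A=1 B=20 C=-10 D=0 ZF=0 PC=3
Step 12: PC=3 exec 'SUB C, 5'. After: A=1 B=20 C=-15 D=0 ZF=0 PC=4
Step 13: PC=4 exec 'SUB A, 1'. After: A=0 B=20 C=-15 D=0 ZF=1 PC=5
Step 14: PC=5 exec 'JNZ 2'. After: A=0 B=20 C=-15 D=0 ZF=1 PC=6
Step 15: PC=6 exec 'ADD C, 1'. After: A=0 B=20 C=-14 D=0 ZF=0 PC=7
Step 16: PC=7 exec 'ADD A, 5'. After: A=5 B=20 C=-14 D=0 ZF=0 PC=8
Step 17: PC=8 exec 'HALT'. After: A=5 B=20 C=-14 D=0 ZF=0 PC=8 HALTED
Total instructions executed: 17

Answer: 17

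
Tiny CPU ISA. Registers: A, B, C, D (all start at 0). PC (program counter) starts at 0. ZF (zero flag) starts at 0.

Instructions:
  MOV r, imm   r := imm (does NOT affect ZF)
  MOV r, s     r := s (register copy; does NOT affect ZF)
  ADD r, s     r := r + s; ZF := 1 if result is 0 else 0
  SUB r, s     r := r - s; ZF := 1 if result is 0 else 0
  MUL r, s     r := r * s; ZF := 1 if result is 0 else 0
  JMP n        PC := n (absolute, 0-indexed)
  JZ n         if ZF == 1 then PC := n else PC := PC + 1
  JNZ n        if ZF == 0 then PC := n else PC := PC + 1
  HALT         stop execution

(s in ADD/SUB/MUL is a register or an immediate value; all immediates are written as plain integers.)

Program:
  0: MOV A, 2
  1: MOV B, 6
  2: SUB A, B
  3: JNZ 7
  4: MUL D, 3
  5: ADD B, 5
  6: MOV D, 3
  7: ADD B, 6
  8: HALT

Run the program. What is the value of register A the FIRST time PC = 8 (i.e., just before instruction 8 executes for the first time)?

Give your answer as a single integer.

Step 1: PC=0 exec 'MOV A, 2'. After: A=2 B=0 C=0 D=0 ZF=0 PC=1
Step 2: PC=1 exec 'MOV B, 6'. After: A=2 B=6 C=0 D=0 ZF=0 PC=2
Step 3: PC=2 exec 'SUB A, B'. After: A=-4 B=6 C=0 D=0 ZF=0 PC=3
Step 4: PC=3 exec 'JNZ 7'. After: A=-4 B=6 C=0 D=0 ZF=0 PC=7
Step 5: PC=7 exec 'ADD B, 6'. After: A=-4 B=12 C=0 D=0 ZF=0 PC=8
First time PC=8: A=-4

-4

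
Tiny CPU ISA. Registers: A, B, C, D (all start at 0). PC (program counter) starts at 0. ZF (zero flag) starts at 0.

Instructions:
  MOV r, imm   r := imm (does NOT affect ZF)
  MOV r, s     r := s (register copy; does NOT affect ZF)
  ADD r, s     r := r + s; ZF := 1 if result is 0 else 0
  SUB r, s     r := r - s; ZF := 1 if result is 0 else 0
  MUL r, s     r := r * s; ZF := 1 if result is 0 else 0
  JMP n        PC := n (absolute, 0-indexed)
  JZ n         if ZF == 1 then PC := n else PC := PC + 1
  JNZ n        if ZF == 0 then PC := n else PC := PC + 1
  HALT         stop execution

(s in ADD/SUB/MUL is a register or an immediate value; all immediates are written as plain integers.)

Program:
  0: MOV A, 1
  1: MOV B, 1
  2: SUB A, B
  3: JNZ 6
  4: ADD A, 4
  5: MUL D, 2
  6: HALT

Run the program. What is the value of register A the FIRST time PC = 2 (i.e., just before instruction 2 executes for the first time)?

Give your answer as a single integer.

Step 1: PC=0 exec 'MOV A, 1'. After: A=1 B=0 C=0 D=0 ZF=0 PC=1
Step 2: PC=1 exec 'MOV B, 1'. After: A=1 B=1 C=0 D=0 ZF=0 PC=2
First time PC=2: A=1

1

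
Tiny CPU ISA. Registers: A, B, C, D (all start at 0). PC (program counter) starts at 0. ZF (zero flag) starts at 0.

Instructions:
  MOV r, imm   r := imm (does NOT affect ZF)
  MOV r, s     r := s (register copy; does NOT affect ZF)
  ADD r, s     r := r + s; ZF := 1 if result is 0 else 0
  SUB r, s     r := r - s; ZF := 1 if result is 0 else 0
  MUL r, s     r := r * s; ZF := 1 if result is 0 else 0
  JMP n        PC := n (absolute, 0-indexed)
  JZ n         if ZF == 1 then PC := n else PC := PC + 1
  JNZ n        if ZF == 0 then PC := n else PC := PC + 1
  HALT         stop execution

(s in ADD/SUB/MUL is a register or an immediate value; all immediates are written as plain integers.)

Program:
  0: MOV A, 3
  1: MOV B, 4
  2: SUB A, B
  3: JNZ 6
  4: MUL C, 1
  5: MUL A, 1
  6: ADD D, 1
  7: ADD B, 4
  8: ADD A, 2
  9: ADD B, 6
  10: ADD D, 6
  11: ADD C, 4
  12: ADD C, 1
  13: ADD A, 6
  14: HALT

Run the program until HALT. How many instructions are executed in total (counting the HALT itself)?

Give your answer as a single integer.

Step 1: PC=0 exec 'MOV A, 3'. After: A=3 B=0 C=0 D=0 ZF=0 PC=1
Step 2: PC=1 exec 'MOV B, 4'. After: A=3 B=4 C=0 D=0 ZF=0 PC=2
Step 3: PC=2 exec 'SUB A, B'. After: A=-1 B=4 C=0 D=0 ZF=0 PC=3
Step 4: PC=3 exec 'JNZ 6'. After: A=-1 B=4 C=0 D=0 ZF=0 PC=6
Step 5: PC=6 exec 'ADD D, 1'. After: A=-1 B=4 C=0 D=1 ZF=0 PC=7
Step 6: PC=7 exec 'ADD B, 4'. After: A=-1 B=8 C=0 D=1 ZF=0 PC=8
Step 7: PC=8 exec 'ADD A, 2'. After: A=1 B=8 C=0 D=1 ZF=0 PC=9
Step 8: PC=9 exec 'ADD B, 6'. After: A=1 B=14 C=0 D=1 ZF=0 PC=10
Step 9: PC=10 exec 'ADD D, 6'. After: A=1 B=14 C=0 D=7 ZF=0 PC=11
Step 10: PC=11 exec 'ADD C, 4'. After: A=1 B=14 C=4 D=7 ZF=0 PC=12
Step 11: PC=12 exec 'ADD C, 1'. After: A=1 B=14 C=5 D=7 ZF=0 PC=13
Step 12: PC=13 exec 'ADD A, 6'. After: A=7 B=14 C=5 D=7 ZF=0 PC=14
Step 13: PC=14 exec 'HALT'. After: A=7 B=14 C=5 D=7 ZF=0 PC=14 HALTED
Total instructions executed: 13

Answer: 13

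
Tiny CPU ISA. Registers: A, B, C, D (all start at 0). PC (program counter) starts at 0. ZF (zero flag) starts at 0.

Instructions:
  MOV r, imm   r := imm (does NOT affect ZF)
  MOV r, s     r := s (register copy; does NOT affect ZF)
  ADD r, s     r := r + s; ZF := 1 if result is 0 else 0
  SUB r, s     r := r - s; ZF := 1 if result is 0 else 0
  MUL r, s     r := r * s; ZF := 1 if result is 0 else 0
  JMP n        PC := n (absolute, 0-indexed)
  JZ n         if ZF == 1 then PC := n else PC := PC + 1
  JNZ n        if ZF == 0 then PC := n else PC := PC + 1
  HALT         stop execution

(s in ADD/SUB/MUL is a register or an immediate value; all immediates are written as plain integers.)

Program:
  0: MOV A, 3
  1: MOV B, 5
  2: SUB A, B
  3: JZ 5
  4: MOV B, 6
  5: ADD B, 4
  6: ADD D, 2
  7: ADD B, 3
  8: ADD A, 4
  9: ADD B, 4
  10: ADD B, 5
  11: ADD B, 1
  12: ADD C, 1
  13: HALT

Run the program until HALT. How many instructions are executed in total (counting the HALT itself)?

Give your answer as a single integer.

Step 1: PC=0 exec 'MOV A, 3'. After: A=3 B=0 C=0 D=0 ZF=0 PC=1
Step 2: PC=1 exec 'MOV B, 5'. After: A=3 B=5 C=0 D=0 ZF=0 PC=2
Step 3: PC=2 exec 'SUB A, B'. After: A=-2 B=5 C=0 D=0 ZF=0 PC=3
Step 4: PC=3 exec 'JZ 5'. After: A=-2 B=5 C=0 D=0 ZF=0 PC=4
Step 5: PC=4 exec 'MOV B, 6'. After: A=-2 B=6 C=0 D=0 ZF=0 PC=5
Step 6: PC=5 exec 'ADD B, 4'. After: A=-2 B=10 C=0 D=0 ZF=0 PC=6
Step 7: PC=6 exec 'ADD D, 2'. After: A=-2 B=10 C=0 D=2 ZF=0 PC=7
Step 8: PC=7 exec 'ADD B, 3'. After: A=-2 B=13 C=0 D=2 ZF=0 PC=8
Step 9: PC=8 exec 'ADD A, 4'. After: A=2 B=13 C=0 D=2 ZF=0 PC=9
Step 10: PC=9 exec 'ADD B, 4'. After: A=2 B=17 C=0 D=2 ZF=0 PC=10
Step 11: PC=10 exec 'ADD B, 5'. After: A=2 B=22 C=0 D=2 ZF=0 PC=11
Step 12: PC=11 exec 'ADD B, 1'. After: A=2 B=23 C=0 D=2 ZF=0 PC=12
Step 13: PC=12 exec 'ADD C, 1'. After: A=2 B=23 C=1 D=2 ZF=0 PC=13
Step 14: PC=13 exec 'HALT'. After: A=2 B=23 C=1 D=2 ZF=0 PC=13 HALTED
Total instructions executed: 14

Answer: 14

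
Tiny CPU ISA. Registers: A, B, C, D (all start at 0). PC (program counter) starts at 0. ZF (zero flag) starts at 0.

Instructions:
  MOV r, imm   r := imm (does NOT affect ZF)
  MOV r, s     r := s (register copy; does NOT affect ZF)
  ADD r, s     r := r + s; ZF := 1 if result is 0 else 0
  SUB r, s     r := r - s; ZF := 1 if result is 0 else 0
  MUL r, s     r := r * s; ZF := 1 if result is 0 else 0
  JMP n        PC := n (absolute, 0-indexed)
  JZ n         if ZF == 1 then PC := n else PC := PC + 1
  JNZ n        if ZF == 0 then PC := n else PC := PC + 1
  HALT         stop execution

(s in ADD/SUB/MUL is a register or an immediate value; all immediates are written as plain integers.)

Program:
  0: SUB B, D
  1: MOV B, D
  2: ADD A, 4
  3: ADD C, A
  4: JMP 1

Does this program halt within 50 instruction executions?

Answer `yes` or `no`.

Answer: no

Derivation:
Step 1: PC=0 exec 'SUB B, D'. After: A=0 B=0 C=0 D=0 ZF=1 PC=1
Step 2: PC=1 exec 'MOV B, D'. After: A=0 B=0 C=0 D=0 ZF=1 PC=2
Step 3: PC=2 exec 'ADD A, 4'. After: A=4 B=0 C=0 D=0 ZF=0 PC=3
Step 4: PC=3 exec 'ADD C, A'. After: A=4 B=0 C=4 D=0 ZF=0 PC=4
Step 5: PC=4 exec 'JMP 1'. After: A=4 B=0 C=4 D=0 ZF=0 PC=1
Step 6: PC=1 exec 'MOV B, D'. After: A=4 B=0 C=4 D=0 ZF=0 PC=2
Step 7: PC=2 exec 'ADD A, 4'. After: A=8 B=0 C=4 D=0 ZF=0 PC=3
Step 8: PC=3 exec 'ADD C, A'. After: A=8 B=0 C=12 D=0 ZF=0 PC=4
Step 9: PC=4 exec 'JMP 1'. After: A=8 B=0 C=12 D=0 ZF=0 PC=1
Step 10: PC=1 exec 'MOV B, D'. After: A=8 B=0 C=12 D=0 ZF=0 PC=2
Step 11: PC=2 exec 'ADD A, 4'. After: A=12 B=0 C=12 D=0 ZF=0 PC=3
Step 12: PC=3 exec 'ADD C, A'. After: A=12 B=0 C=24 D=0 ZF=0 PC=4
Step 13: PC=4 exec 'JMP 1'. After: A=12 B=0 C=24 D=0 ZF=0 PC=1
Step 14: PC=1 exec 'MOV B, D'. After: A=12 B=0 C=24 D=0 ZF=0 PC=2
Step 15: PC=2 exec 'ADD A, 4'. After: A=16 B=0 C=24 D=0 ZF=0 PC=3
After 50 steps: not halted. PC revisits the same instructions with no path to HALT; will never halt.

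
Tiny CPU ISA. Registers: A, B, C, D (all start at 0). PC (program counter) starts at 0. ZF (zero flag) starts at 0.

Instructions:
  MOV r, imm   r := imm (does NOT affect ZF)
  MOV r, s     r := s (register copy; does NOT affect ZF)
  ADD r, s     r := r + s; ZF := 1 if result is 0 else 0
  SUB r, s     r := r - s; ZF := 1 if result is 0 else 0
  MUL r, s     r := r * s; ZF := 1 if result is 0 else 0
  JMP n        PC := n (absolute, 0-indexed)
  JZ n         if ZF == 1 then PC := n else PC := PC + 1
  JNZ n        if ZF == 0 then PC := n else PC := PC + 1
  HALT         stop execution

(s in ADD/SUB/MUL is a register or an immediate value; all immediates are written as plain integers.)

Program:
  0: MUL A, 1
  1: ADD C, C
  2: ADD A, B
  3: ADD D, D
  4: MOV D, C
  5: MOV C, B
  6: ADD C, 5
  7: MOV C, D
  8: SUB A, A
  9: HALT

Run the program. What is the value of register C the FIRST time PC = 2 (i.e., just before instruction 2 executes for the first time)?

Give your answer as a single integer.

Step 1: PC=0 exec 'MUL A, 1'. After: A=0 B=0 C=0 D=0 ZF=1 PC=1
Step 2: PC=1 exec 'ADD C, C'. After: A=0 B=0 C=0 D=0 ZF=1 PC=2
First time PC=2: C=0

0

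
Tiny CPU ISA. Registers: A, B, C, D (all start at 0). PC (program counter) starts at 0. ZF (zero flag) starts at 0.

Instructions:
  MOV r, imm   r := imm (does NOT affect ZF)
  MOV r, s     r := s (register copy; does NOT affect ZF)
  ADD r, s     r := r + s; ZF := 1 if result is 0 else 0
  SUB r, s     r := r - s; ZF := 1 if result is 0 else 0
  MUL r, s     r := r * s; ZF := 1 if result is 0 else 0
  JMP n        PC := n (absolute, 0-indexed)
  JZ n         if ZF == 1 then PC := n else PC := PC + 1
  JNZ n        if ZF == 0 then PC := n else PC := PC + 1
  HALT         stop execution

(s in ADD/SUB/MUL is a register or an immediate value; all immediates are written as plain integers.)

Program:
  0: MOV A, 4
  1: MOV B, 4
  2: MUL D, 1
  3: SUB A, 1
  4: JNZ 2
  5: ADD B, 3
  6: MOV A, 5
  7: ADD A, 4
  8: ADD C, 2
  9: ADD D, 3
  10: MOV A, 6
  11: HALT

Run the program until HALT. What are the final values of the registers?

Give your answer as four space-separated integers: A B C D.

Answer: 6 7 2 3

Derivation:
Step 1: PC=0 exec 'MOV A, 4'. After: A=4 B=0 C=0 D=0 ZF=0 PC=1
Step 2: PC=1 exec 'MOV B, 4'. After: A=4 B=4 C=0 D=0 ZF=0 PC=2
Step 3: PC=2 exec 'MUL D, 1'. After: A=4 B=4 C=0 D=0 ZF=1 PC=3
Step 4: PC=3 exec 'SUB A, 1'. After: A=3 B=4 C=0 D=0 ZF=0 PC=4
Step 5: PC=4 exec 'JNZ 2'. After: A=3 B=4 C=0 D=0 ZF=0 PC=2
Step 6: PC=2 exec 'MUL D, 1'. After: A=3 B=4 C=0 D=0 ZF=1 PC=3
Step 7: PC=3 exec 'SUB A, 1'. After: A=2 B=4 C=0 D=0 ZF=0 PC=4
Step 8: PC=4 exec 'JNZ 2'. After: A=2 B=4 C=0 D=0 ZF=0 PC=2
Step 9: PC=2 exec 'MUL D, 1'. After: A=2 B=4 C=0 D=0 ZF=1 PC=3
Step 10: PC=3 exec 'SUB A, 1'. After: A=1 B=4 C=0 D=0 ZF=0 PC=4
Step 11: PC=4 exec 'JNZ 2'. After: A=1 B=4 C=0 D=0 ZF=0 PC=2
Step 12: PC=2 exec 'MUL D, 1'. After: A=1 B=4 C=0 D=0 ZF=1 PC=3
Step 13: PC=3 exec 'SUB A, 1'. After: A=0 B=4 C=0 D=0 ZF=1 PC=4
Step 14: PC=4 exec 'JNZ 2'. After: A=0 B=4 C=0 D=0 ZF=1 PC=5
Step 15: PC=5 exec 'ADD B, 3'. After: A=0 B=7 C=0 D=0 ZF=0 PC=6
Step 16: PC=6 exec 'MOV A, 5'. After: A=5 B=7 C=0 D=0 ZF=0 PC=7
Step 17: PC=7 exec 'ADD A, 4'. After: A=9 B=7 C=0 D=0 ZF=0 PC=8
Step 18: PC=8 exec 'ADD C, 2'. After: A=9 B=7 C=2 D=0 ZF=0 PC=9
Step 19: PC=9 exec 'ADD D, 3'. After: A=9 B=7 C=2 D=3 ZF=0 PC=10
Step 20: PC=10 exec 'MOV A, 6'. After: A=6 B=7 C=2 D=3 ZF=0 PC=11
Step 21: PC=11 exec 'HALT'. After: A=6 B=7 C=2 D=3 ZF=0 PC=11 HALTED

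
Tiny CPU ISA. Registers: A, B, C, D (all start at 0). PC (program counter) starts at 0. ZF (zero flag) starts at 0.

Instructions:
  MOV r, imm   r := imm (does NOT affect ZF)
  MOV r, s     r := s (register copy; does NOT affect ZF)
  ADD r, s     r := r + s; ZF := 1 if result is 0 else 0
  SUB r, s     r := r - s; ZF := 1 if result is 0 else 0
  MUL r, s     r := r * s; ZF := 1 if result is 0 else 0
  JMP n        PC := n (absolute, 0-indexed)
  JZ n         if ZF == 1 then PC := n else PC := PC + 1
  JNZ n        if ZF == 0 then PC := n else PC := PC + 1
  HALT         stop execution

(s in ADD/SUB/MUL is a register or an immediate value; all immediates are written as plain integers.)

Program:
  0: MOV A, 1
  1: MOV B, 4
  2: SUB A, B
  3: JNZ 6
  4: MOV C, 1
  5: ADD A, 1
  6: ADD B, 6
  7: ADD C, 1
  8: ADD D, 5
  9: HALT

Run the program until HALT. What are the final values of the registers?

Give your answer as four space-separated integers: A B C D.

Step 1: PC=0 exec 'MOV A, 1'. After: A=1 B=0 C=0 D=0 ZF=0 PC=1
Step 2: PC=1 exec 'MOV B, 4'. After: A=1 B=4 C=0 D=0 ZF=0 PC=2
Step 3: PC=2 exec 'SUB A, B'. After: A=-3 B=4 C=0 D=0 ZF=0 PC=3
Step 4: PC=3 exec 'JNZ 6'. After: A=-3 B=4 C=0 D=0 ZF=0 PC=6
Step 5: PC=6 exec 'ADD B, 6'. After: A=-3 B=10 C=0 D=0 ZF=0 PC=7
Step 6: PC=7 exec 'ADD C, 1'. After: A=-3 B=10 C=1 D=0 ZF=0 PC=8
Step 7: PC=8 exec 'ADD D, 5'. After: A=-3 B=10 C=1 D=5 ZF=0 PC=9
Step 8: PC=9 exec 'HALT'. After: A=-3 B=10 C=1 D=5 ZF=0 PC=9 HALTED

Answer: -3 10 1 5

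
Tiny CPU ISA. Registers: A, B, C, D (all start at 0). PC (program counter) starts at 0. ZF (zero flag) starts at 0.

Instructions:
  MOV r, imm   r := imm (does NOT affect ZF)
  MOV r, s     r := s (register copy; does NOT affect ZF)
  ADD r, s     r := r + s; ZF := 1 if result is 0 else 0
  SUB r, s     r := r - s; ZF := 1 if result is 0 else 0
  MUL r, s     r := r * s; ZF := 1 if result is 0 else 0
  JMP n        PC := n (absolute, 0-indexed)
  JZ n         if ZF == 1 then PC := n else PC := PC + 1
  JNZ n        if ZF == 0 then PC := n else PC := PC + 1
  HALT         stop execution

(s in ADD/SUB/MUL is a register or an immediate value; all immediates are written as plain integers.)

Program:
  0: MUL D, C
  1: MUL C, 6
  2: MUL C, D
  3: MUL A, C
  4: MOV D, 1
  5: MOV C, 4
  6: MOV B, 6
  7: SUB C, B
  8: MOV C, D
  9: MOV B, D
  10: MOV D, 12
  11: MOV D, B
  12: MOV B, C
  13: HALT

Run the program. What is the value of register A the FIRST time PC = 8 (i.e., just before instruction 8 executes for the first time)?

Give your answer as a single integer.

Step 1: PC=0 exec 'MUL D, C'. After: A=0 B=0 C=0 D=0 ZF=1 PC=1
Step 2: PC=1 exec 'MUL C, 6'. After: A=0 B=0 C=0 D=0 ZF=1 PC=2
Step 3: PC=2 exec 'MUL C, D'. After: A=0 B=0 C=0 D=0 ZF=1 PC=3
Step 4: PC=3 exec 'MUL A, C'. After: A=0 B=0 C=0 D=0 ZF=1 PC=4
Step 5: PC=4 exec 'MOV D, 1'. After: A=0 B=0 C=0 D=1 ZF=1 PC=5
Step 6: PC=5 exec 'MOV C, 4'. After: A=0 B=0 C=4 D=1 ZF=1 PC=6
Step 7: PC=6 exec 'MOV B, 6'. After: A=0 B=6 C=4 D=1 ZF=1 PC=7
Step 8: PC=7 exec 'SUB C, B'. After: A=0 B=6 C=-2 D=1 ZF=0 PC=8
First time PC=8: A=0

0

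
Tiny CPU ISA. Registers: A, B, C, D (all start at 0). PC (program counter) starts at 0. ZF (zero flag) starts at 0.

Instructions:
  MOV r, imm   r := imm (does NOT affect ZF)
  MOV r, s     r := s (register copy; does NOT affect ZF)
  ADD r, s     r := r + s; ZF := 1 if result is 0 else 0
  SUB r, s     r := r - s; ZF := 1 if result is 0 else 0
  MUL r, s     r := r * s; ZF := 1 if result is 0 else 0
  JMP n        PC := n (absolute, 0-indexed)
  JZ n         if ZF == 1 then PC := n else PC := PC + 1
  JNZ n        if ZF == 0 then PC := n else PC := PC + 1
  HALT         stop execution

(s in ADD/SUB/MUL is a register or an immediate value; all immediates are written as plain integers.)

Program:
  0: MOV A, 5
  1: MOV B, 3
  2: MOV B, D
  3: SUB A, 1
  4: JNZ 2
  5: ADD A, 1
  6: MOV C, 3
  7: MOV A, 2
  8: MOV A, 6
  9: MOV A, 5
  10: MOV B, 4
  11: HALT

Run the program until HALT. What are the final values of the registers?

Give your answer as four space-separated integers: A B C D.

Answer: 5 4 3 0

Derivation:
Step 1: PC=0 exec 'MOV A, 5'. After: A=5 B=0 C=0 D=0 ZF=0 PC=1
Step 2: PC=1 exec 'MOV B, 3'. After: A=5 B=3 C=0 D=0 ZF=0 PC=2
Step 3: PC=2 exec 'MOV B, D'. After: A=5 B=0 C=0 D=0 ZF=0 PC=3
Step 4: PC=3 exec 'SUB A, 1'. After: A=4 B=0 C=0 D=0 ZF=0 PC=4
Step 5: PC=4 exec 'JNZ 2'. After: A=4 B=0 C=0 D=0 ZF=0 PC=2
Step 6: PC=2 exec 'MOV B, D'. After: A=4 B=0 C=0 D=0 ZF=0 PC=3
Step 7: PC=3 exec 'SUB A, 1'. After: A=3 B=0 C=0 D=0 ZF=0 PC=4
Step 8: PC=4 exec 'JNZ 2'. After: A=3 B=0 C=0 D=0 ZF=0 PC=2
Step 9: PC=2 exec 'MOV B, D'. After: A=3 B=0 C=0 D=0 ZF=0 PC=3
Step 10: PC=3 exec 'SUB A, 1'. After: A=2 B=0 C=0 D=0 ZF=0 PC=4
Step 11: PC=4 exec 'JNZ 2'. After: A=2 B=0 C=0 D=0 ZF=0 PC=2
Step 12: PC=2 exec 'MOV B, D'. After: A=2 B=0 C=0 D=0 ZF=0 PC=3
Step 13: PC=3 exec 'SUB A, 1'. After: A=1 B=0 C=0 D=0 ZF=0 PC=4
Step 14: PC=4 exec 'JNZ 2'. After: A=1 B=0 C=0 D=0 ZF=0 PC=2
Step 15: PC=2 exec 'MOV B, D'. After: A=1 B=0 C=0 D=0 ZF=0 PC=3
Step 16: PC=3 exec 'SUB A, 1'. After: A=0 B=0 C=0 D=0 ZF=1 PC=4
Step 17: PC=4 exec 'JNZ 2'. After: A=0 B=0 C=0 D=0 ZF=1 PC=5
Step 18: PC=5 exec 'ADD A, 1'. After: A=1 B=0 C=0 D=0 ZF=0 PC=6
Step 19: PC=6 exec 'MOV C, 3'. After: A=1 B=0 C=3 D=0 ZF=0 PC=7
Step 20: PC=7 exec 'MOV A, 2'. After: A=2 B=0 C=3 D=0 ZF=0 PC=8
Step 21: PC=8 exec 'MOV A, 6'. After: A=6 B=0 C=3 D=0 ZF=0 PC=9
Step 22: PC=9 exec 'MOV A, 5'. After: A=5 B=0 C=3 D=0 ZF=0 PC=10
Step 23: PC=10 exec 'MOV B, 4'. After: A=5 B=4 C=3 D=0 ZF=0 PC=11
Step 24: PC=11 exec 'HALT'. After: A=5 B=4 C=3 D=0 ZF=0 PC=11 HALTED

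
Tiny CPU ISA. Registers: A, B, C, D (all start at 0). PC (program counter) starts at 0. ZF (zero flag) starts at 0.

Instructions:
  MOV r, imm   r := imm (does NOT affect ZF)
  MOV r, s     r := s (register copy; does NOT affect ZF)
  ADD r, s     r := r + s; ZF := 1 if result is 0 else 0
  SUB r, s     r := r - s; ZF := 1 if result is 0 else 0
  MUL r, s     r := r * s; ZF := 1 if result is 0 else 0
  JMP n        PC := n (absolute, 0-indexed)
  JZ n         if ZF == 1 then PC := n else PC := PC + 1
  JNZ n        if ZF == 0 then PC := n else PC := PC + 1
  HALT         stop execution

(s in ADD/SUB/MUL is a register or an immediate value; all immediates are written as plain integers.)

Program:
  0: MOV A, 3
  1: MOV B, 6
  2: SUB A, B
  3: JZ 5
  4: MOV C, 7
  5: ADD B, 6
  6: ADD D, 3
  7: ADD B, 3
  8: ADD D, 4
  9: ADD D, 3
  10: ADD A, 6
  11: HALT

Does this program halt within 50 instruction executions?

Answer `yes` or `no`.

Answer: yes

Derivation:
Step 1: PC=0 exec 'MOV A, 3'. After: A=3 B=0 C=0 D=0 ZF=0 PC=1
Step 2: PC=1 exec 'MOV B, 6'. After: A=3 B=6 C=0 D=0 ZF=0 PC=2
Step 3: PC=2 exec 'SUB A, B'. After: A=-3 B=6 C=0 D=0 ZF=0 PC=3
Step 4: PC=3 exec 'JZ 5'. After: A=-3 B=6 C=0 D=0 ZF=0 PC=4
Step 5: PC=4 exec 'MOV C, 7'. After: A=-3 B=6 C=7 D=0 ZF=0 PC=5
Step 6: PC=5 exec 'ADD B, 6'. After: A=-3 B=12 C=7 D=0 ZF=0 PC=6
Step 7: PC=6 exec 'ADD D, 3'. After: A=-3 B=12 C=7 D=3 ZF=0 PC=7
Step 8: PC=7 exec 'ADD B, 3'. After: A=-3 B=15 C=7 D=3 ZF=0 PC=8
Step 9: PC=8 exec 'ADD D, 4'. After: A=-3 B=15 C=7 D=7 ZF=0 PC=9
Step 10: PC=9 exec 'ADD D, 3'. After: A=-3 B=15 C=7 D=10 ZF=0 PC=10
Step 11: PC=10 exec 'ADD A, 6'. After: A=3 B=15 C=7 D=10 ZF=0 PC=11
Step 12: PC=11 exec 'HALT'. After: A=3 B=15 C=7 D=10 ZF=0 PC=11 HALTED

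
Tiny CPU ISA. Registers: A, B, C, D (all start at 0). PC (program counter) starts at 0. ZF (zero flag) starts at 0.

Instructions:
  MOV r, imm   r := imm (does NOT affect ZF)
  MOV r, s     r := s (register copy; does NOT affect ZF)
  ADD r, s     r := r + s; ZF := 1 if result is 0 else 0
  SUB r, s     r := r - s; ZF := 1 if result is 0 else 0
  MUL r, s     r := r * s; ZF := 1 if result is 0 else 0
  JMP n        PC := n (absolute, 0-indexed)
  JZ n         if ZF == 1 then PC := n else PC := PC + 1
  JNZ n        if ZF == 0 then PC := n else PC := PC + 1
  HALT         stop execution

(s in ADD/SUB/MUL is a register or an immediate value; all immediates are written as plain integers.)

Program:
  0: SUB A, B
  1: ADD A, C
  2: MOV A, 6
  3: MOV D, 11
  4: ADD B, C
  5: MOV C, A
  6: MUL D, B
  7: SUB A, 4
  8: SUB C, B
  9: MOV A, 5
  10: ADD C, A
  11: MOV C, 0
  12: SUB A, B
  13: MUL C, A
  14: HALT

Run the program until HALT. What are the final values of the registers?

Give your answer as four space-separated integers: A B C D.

Answer: 5 0 0 0

Derivation:
Step 1: PC=0 exec 'SUB A, B'. After: A=0 B=0 C=0 D=0 ZF=1 PC=1
Step 2: PC=1 exec 'ADD A, C'. After: A=0 B=0 C=0 D=0 ZF=1 PC=2
Step 3: PC=2 exec 'MOV A, 6'. After: A=6 B=0 C=0 D=0 ZF=1 PC=3
Step 4: PC=3 exec 'MOV D, 11'. After: A=6 B=0 C=0 D=11 ZF=1 PC=4
Step 5: PC=4 exec 'ADD B, C'. After: A=6 B=0 C=0 D=11 ZF=1 PC=5
Step 6: PC=5 exec 'MOV C, A'. After: A=6 B=0 C=6 D=11 ZF=1 PC=6
Step 7: PC=6 exec 'MUL D, B'. After: A=6 B=0 C=6 D=0 ZF=1 PC=7
Step 8: PC=7 exec 'SUB A, 4'. After: A=2 B=0 C=6 D=0 ZF=0 PC=8
Step 9: PC=8 exec 'SUB C, B'. After: A=2 B=0 C=6 D=0 ZF=0 PC=9
Step 10: PC=9 exec 'MOV A, 5'. After: A=5 B=0 C=6 D=0 ZF=0 PC=10
Step 11: PC=10 exec 'ADD C, A'. After: A=5 B=0 C=11 D=0 ZF=0 PC=11
Step 12: PC=11 exec 'MOV C, 0'. After: A=5 B=0 C=0 D=0 ZF=0 PC=12
Step 13: PC=12 exec 'SUB A, B'. After: A=5 B=0 C=0 D=0 ZF=0 PC=13
Step 14: PC=13 exec 'MUL C, A'. After: A=5 B=0 C=0 D=0 ZF=1 PC=14
Step 15: PC=14 exec 'HALT'. After: A=5 B=0 C=0 D=0 ZF=1 PC=14 HALTED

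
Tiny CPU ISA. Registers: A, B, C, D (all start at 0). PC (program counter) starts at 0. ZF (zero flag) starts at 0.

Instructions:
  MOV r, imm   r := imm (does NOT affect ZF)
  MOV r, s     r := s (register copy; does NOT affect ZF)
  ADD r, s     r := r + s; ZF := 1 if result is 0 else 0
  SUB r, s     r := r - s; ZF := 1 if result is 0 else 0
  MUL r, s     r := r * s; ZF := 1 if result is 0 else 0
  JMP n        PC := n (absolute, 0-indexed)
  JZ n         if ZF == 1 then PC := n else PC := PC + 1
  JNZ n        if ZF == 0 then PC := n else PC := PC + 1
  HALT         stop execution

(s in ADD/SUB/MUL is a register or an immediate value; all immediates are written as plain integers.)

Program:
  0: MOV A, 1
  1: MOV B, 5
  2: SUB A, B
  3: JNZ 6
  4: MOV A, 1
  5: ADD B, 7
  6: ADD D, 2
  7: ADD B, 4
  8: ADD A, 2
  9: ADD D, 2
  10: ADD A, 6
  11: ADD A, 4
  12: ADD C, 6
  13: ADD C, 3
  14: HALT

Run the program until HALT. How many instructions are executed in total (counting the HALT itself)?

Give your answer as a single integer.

Step 1: PC=0 exec 'MOV A, 1'. After: A=1 B=0 C=0 D=0 ZF=0 PC=1
Step 2: PC=1 exec 'MOV B, 5'. After: A=1 B=5 C=0 D=0 ZF=0 PC=2
Step 3: PC=2 exec 'SUB A, B'. After: A=-4 B=5 C=0 D=0 ZF=0 PC=3
Step 4: PC=3 exec 'JNZ 6'. After: A=-4 B=5 C=0 D=0 ZF=0 PC=6
Step 5: PC=6 exec 'ADD D, 2'. After: A=-4 B=5 C=0 D=2 ZF=0 PC=7
Step 6: PC=7 exec 'ADD B, 4'. After: A=-4 B=9 C=0 D=2 ZF=0 PC=8
Step 7: PC=8 exec 'ADD A, 2'. After: A=-2 B=9 C=0 D=2 ZF=0 PC=9
Step 8: PC=9 exec 'ADD D, 2'. After: A=-2 B=9 C=0 D=4 ZF=0 PC=10
Step 9: PC=10 exec 'ADD A, 6'. After: A=4 B=9 C=0 D=4 ZF=0 PC=11
Step 10: PC=11 exec 'ADD A, 4'. After: A=8 B=9 C=0 D=4 ZF=0 PC=12
Step 11: PC=12 exec 'ADD C, 6'. After: A=8 B=9 C=6 D=4 ZF=0 PC=13
Step 12: PC=13 exec 'ADD C, 3'. After: A=8 B=9 C=9 D=4 ZF=0 PC=14
Step 13: PC=14 exec 'HALT'. After: A=8 B=9 C=9 D=4 ZF=0 PC=14 HALTED
Total instructions executed: 13

Answer: 13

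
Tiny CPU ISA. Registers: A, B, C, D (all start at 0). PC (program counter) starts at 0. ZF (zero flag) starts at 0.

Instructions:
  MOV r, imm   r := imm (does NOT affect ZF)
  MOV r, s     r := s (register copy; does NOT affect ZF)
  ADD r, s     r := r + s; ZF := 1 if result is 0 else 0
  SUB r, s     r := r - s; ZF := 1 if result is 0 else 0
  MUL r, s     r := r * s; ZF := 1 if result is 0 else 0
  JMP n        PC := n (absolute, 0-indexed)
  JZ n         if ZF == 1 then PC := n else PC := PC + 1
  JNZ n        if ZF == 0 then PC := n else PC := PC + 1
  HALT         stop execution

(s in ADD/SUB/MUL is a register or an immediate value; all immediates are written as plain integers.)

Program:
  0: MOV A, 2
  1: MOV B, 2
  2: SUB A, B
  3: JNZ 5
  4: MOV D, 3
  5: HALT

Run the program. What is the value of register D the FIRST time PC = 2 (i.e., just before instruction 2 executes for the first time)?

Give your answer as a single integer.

Step 1: PC=0 exec 'MOV A, 2'. After: A=2 B=0 C=0 D=0 ZF=0 PC=1
Step 2: PC=1 exec 'MOV B, 2'. After: A=2 B=2 C=0 D=0 ZF=0 PC=2
First time PC=2: D=0

0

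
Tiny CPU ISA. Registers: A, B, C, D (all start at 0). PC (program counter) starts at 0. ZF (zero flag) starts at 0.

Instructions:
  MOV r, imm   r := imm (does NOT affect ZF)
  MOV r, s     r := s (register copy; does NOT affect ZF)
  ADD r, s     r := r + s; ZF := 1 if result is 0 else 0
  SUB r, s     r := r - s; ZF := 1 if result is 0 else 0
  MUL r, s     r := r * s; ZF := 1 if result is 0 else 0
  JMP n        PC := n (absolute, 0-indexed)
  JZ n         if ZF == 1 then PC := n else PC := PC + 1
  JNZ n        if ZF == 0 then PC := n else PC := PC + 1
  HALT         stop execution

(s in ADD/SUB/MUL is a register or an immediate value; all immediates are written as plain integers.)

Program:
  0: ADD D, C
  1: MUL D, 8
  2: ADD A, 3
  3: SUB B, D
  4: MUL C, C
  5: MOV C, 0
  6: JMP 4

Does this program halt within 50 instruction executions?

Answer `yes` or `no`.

Answer: no

Derivation:
Step 1: PC=0 exec 'ADD D, C'. After: A=0 B=0 C=0 D=0 ZF=1 PC=1
Step 2: PC=1 exec 'MUL D, 8'. After: A=0 B=0 C=0 D=0 ZF=1 PC=2
Step 3: PC=2 exec 'ADD A, 3'. After: A=3 B=0 C=0 D=0 ZF=0 PC=3
Step 4: PC=3 exec 'SUB B, D'. After: A=3 B=0 C=0 D=0 ZF=1 PC=4
Step 5: PC=4 exec 'MUL C, C'. After: A=3 B=0 C=0 D=0 ZF=1 PC=5
Step 6: PC=5 exec 'MOV C, 0'. After: A=3 B=0 C=0 D=0 ZF=1 PC=6
Step 7: PC=6 exec 'JMP 4'. After: A=3 B=0 C=0 D=0 ZF=1 PC=4
State after step 7 equals state after step 4: the program is in a cycle of length 3 and will never halt.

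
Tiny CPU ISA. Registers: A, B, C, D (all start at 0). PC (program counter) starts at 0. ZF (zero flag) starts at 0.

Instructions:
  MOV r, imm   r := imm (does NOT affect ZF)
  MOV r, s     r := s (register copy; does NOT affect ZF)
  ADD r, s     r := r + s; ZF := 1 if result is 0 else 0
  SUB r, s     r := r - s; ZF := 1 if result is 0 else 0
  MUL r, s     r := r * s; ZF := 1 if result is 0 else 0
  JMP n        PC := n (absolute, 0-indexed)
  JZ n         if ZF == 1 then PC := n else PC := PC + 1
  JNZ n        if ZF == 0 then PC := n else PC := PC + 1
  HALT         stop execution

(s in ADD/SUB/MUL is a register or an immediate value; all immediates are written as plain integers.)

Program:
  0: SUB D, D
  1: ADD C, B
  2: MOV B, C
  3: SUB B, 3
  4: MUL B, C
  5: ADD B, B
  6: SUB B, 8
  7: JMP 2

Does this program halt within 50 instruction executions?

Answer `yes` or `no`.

Answer: no

Derivation:
Step 1: PC=0 exec 'SUB D, D'. After: A=0 B=0 C=0 D=0 ZF=1 PC=1
Step 2: PC=1 exec 'ADD C, B'. After: A=0 B=0 C=0 D=0 ZF=1 PC=2
Step 3: PC=2 exec 'MOV B, C'. After: A=0 B=0 C=0 D=0 ZF=1 PC=3
Step 4: PC=3 exec 'SUB B, 3'. After: A=0 B=-3 C=0 D=0 ZF=0 PC=4
Step 5: PC=4 exec 'MUL B, C'. After: A=0 B=0 C=0 D=0 ZF=1 PC=5
Step 6: PC=5 exec 'ADD B, B'. After: A=0 B=0 C=0 D=0 ZF=1 PC=6
Step 7: PC=6 exec 'SUB B, 8'. After: A=0 B=-8 C=0 D=0 ZF=0 PC=7
Step 8: PC=7 exec 'JMP 2'. After: A=0 B=-8 C=0 D=0 ZF=0 PC=2
Step 9: PC=2 exec 'MOV B, C'. After: A=0 B=0 C=0 D=0 ZF=0 PC=3
Step 10: PC=3 exec 'SUB B, 3'. After: A=0 B=-3 C=0 D=0 ZF=0 PC=4
State after step 10 equals state after step 4: the program is in a cycle of length 6 and will never halt.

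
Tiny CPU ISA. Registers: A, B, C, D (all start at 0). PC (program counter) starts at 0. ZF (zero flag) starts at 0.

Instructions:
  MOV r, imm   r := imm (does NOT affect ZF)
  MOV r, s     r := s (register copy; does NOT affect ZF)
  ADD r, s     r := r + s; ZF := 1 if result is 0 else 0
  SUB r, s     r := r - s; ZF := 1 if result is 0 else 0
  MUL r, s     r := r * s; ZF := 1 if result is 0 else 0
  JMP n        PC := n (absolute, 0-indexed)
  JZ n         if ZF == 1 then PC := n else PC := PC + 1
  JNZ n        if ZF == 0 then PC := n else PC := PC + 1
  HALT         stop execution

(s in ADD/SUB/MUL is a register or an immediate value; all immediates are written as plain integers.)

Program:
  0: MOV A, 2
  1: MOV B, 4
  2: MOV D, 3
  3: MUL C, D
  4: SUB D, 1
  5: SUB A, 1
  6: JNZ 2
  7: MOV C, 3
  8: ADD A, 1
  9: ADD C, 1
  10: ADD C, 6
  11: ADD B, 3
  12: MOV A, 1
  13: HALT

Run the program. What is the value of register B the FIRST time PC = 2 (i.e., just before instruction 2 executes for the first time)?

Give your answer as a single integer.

Step 1: PC=0 exec 'MOV A, 2'. After: A=2 B=0 C=0 D=0 ZF=0 PC=1
Step 2: PC=1 exec 'MOV B, 4'. After: A=2 B=4 C=0 D=0 ZF=0 PC=2
First time PC=2: B=4

4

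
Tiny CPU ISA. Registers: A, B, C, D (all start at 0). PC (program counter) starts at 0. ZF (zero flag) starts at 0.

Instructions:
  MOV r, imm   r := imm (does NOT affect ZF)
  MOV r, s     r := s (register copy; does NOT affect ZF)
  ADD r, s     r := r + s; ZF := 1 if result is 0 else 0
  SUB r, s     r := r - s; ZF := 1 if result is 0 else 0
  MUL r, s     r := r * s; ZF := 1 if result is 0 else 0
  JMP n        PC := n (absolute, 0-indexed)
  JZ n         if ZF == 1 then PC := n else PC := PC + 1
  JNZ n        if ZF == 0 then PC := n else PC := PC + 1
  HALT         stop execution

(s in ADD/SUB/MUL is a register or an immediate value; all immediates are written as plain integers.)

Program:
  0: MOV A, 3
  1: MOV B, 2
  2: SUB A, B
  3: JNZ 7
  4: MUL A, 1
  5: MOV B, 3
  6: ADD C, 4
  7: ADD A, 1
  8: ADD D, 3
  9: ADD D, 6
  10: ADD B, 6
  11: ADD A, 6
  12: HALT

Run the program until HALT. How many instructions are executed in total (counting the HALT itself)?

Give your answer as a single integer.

Answer: 10

Derivation:
Step 1: PC=0 exec 'MOV A, 3'. After: A=3 B=0 C=0 D=0 ZF=0 PC=1
Step 2: PC=1 exec 'MOV B, 2'. After: A=3 B=2 C=0 D=0 ZF=0 PC=2
Step 3: PC=2 exec 'SUB A, B'. After: A=1 B=2 C=0 D=0 ZF=0 PC=3
Step 4: PC=3 exec 'JNZ 7'. After: A=1 B=2 C=0 D=0 ZF=0 PC=7
Step 5: PC=7 exec 'ADD A, 1'. After: A=2 B=2 C=0 D=0 ZF=0 PC=8
Step 6: PC=8 exec 'ADD D, 3'. After: A=2 B=2 C=0 D=3 ZF=0 PC=9
Step 7: PC=9 exec 'ADD D, 6'. After: A=2 B=2 C=0 D=9 ZF=0 PC=10
Step 8: PC=10 exec 'ADD B, 6'. After: A=2 B=8 C=0 D=9 ZF=0 PC=11
Step 9: PC=11 exec 'ADD A, 6'. After: A=8 B=8 C=0 D=9 ZF=0 PC=12
Step 10: PC=12 exec 'HALT'. After: A=8 B=8 C=0 D=9 ZF=0 PC=12 HALTED
Total instructions executed: 10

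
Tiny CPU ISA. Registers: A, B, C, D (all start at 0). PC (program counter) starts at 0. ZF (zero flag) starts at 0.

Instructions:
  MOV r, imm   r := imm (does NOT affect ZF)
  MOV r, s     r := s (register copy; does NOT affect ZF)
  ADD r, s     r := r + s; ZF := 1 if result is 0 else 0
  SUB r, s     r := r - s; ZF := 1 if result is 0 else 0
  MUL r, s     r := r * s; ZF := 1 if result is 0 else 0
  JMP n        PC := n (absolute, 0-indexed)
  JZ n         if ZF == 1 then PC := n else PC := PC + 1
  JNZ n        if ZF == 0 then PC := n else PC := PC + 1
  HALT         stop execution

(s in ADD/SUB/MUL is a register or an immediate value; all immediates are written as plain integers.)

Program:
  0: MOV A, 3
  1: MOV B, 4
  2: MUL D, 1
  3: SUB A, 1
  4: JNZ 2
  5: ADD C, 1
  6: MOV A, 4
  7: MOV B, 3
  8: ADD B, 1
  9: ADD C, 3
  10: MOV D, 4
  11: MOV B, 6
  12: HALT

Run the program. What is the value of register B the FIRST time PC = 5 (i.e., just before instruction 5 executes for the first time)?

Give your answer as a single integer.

Step 1: PC=0 exec 'MOV A, 3'. After: A=3 B=0 C=0 D=0 ZF=0 PC=1
Step 2: PC=1 exec 'MOV B, 4'. After: A=3 B=4 C=0 D=0 ZF=0 PC=2
Step 3: PC=2 exec 'MUL D, 1'. After: A=3 B=4 C=0 D=0 ZF=1 PC=3
Step 4: PC=3 exec 'SUB A, 1'. After: A=2 B=4 C=0 D=0 ZF=0 PC=4
Step 5: PC=4 exec 'JNZ 2'. After: A=2 B=4 C=0 D=0 ZF=0 PC=2
Step 6: PC=2 exec 'MUL D, 1'. After: A=2 B=4 C=0 D=0 ZF=1 PC=3
Step 7: PC=3 exec 'SUB A, 1'. After: A=1 B=4 C=0 D=0 ZF=0 PC=4
Step 8: PC=4 exec 'JNZ 2'. After: A=1 B=4 C=0 D=0 ZF=0 PC=2
Step 9: PC=2 exec 'MUL D, 1'. After: A=1 B=4 C=0 D=0 ZF=1 PC=3
Step 10: PC=3 exec 'SUB A, 1'. After: A=0 B=4 C=0 D=0 ZF=1 PC=4
Step 11: PC=4 exec 'JNZ 2'. After: A=0 B=4 C=0 D=0 ZF=1 PC=5
First time PC=5: B=4

4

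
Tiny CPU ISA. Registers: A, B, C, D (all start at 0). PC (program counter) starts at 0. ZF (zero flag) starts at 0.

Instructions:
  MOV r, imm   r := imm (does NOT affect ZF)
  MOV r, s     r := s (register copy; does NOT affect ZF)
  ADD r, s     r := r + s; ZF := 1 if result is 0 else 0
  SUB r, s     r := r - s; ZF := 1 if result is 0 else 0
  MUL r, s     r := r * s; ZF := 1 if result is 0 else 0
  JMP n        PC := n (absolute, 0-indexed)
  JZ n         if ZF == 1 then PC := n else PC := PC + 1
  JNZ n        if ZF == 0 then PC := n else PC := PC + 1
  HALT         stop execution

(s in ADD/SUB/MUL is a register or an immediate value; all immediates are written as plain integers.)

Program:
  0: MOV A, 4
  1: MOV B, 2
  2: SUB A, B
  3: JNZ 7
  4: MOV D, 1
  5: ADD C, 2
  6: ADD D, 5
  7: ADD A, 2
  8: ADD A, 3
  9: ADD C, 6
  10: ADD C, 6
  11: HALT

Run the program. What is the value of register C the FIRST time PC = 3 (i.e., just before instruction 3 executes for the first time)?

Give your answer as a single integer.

Step 1: PC=0 exec 'MOV A, 4'. After: A=4 B=0 C=0 D=0 ZF=0 PC=1
Step 2: PC=1 exec 'MOV B, 2'. After: A=4 B=2 C=0 D=0 ZF=0 PC=2
Step 3: PC=2 exec 'SUB A, B'. After: A=2 B=2 C=0 D=0 ZF=0 PC=3
First time PC=3: C=0

0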